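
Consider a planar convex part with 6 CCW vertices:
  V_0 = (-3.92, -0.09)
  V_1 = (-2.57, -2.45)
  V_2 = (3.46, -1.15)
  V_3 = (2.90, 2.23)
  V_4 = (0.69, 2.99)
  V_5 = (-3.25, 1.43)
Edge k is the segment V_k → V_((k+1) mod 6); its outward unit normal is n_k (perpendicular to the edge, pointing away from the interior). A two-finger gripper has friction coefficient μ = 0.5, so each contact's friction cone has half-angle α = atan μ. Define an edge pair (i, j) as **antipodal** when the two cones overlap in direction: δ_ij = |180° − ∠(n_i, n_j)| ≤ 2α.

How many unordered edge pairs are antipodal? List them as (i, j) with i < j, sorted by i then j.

α = atan 0.5 = 26.57°;  2α = 53.13°
n_0 = (-0.8680, -0.4965)
n_1 = (+0.2107, -0.9775)
n_2 = (+0.9866, +0.1635)
n_3 = (+0.3252, +0.9456)
n_4 = (-0.3681, +0.9298)
n_5 = (-0.9150, +0.4033)
  (0,1): δ = 107.60°  ·
  (0,2): δ = 20.36°  ✓
  (0,3): δ = 41.25°  ✓
  (0,4): δ = 81.83°  ·
  (0,5): δ = 126.44°  ·
  (1,2): δ = 92.76°  ·
  (1,3): δ = 31.14°  ✓
  (1,4): δ = 9.43°  ✓
  (1,5): δ = 54.05°  ·
  (2,3): δ = 118.38°  ·
  (2,4): δ = 77.81°  ·
  (2,5): δ = 33.19°  ✓
  (3,4): δ = 139.42°  ·
  (3,5): δ = 94.81°  ·
  (4,5): δ = 135.39°  ·
antipodal pairs: 5

count = 5; pairs: (0,2), (0,3), (1,3), (1,4), (2,5)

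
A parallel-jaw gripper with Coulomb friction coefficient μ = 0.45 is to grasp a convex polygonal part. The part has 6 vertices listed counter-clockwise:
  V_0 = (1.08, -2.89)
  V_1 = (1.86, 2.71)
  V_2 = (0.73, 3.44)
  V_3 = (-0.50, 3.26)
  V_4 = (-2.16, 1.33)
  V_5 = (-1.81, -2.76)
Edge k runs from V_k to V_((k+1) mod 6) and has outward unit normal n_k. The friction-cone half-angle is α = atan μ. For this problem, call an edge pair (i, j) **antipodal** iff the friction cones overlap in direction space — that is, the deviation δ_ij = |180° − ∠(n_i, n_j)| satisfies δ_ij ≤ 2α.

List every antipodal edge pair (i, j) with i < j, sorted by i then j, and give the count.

α = atan 0.45 = 24.23°;  2α = 48.46°
n_0 = (+0.9904, -0.1380)
n_1 = (+0.5426, +0.8400)
n_2 = (-0.1448, +0.9895)
n_3 = (-0.7581, +0.6521)
n_4 = (-0.9964, -0.0853)
n_5 = (-0.0449, -0.9990)
  (0,1): δ = 114.93°  ·
  (0,2): δ = 73.74°  ·
  (0,3): δ = 32.77°  ✓
  (0,4): δ = 12.82°  ✓
  (0,5): δ = 95.35°  ·
  (1,2): δ = 138.81°  ·
  (1,3): δ = 97.84°  ·
  (1,4): δ = 52.25°  ·
  (1,5): δ = 30.29°  ✓
  (2,3): δ = 139.02°  ·
  (2,4): δ = 93.43°  ·
  (2,5): δ = 10.90°  ✓
  (3,4): δ = 134.41°  ·
  (3,5): δ = 51.88°  ·
  (4,5): δ = 97.47°  ·
antipodal pairs: 4

count = 4; pairs: (0,3), (0,4), (1,5), (2,5)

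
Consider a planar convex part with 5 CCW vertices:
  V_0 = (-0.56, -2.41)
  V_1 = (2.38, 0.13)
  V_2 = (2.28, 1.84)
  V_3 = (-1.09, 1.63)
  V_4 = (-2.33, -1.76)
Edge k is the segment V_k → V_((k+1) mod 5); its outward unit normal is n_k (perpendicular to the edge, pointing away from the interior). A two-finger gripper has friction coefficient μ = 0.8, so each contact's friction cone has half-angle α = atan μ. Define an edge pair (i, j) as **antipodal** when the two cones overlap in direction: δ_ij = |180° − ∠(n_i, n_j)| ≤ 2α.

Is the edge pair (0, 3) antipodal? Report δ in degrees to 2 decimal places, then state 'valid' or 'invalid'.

α = atan 0.8 = 38.66°;  2α = 77.32°
edge 0: e_0 = (+2.94, +2.54);  n_0 = (+0.6538, -0.7567)
edge 3: e_3 = (-1.24, -3.39);  n_3 = (-0.9391, +0.3435)
∠(n_0, n_3) = 150.92°
δ = |180° − 150.92°| = 29.08°
29.08° ≤ 2α = 77.32°  →  valid

δ = 29.08°, valid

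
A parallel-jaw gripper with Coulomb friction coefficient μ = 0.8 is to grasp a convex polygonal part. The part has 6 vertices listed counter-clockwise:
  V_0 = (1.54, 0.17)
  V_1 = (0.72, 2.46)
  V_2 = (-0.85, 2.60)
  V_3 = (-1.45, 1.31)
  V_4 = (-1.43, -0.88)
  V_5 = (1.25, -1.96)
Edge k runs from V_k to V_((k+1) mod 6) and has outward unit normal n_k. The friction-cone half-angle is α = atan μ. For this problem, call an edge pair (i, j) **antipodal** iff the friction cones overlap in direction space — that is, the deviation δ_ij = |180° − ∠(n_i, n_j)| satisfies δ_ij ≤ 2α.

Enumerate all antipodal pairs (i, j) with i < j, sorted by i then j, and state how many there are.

α = atan 0.8 = 38.66°;  2α = 77.32°
n_0 = (+0.9415, +0.3371)
n_1 = (+0.0888, +0.9960)
n_2 = (-0.9067, +0.4217)
n_3 = (-1.0000, -0.0091)
n_4 = (-0.3738, -0.9275)
n_5 = (+0.9909, -0.1349)
  (0,1): δ = 114.80°  ·
  (0,2): δ = 44.65°  ✓
  (0,3): δ = 19.18°  ✓
  (0,4): δ = 48.35°  ✓
  (0,5): δ = 152.55°  ·
  (1,2): δ = 109.85°  ·
  (1,3): δ = 84.38°  ·
  (1,4): δ = 16.85°  ✓
  (1,5): δ = 87.34°  ·
  (2,3): δ = 154.53°  ·
  (2,4): δ = 87.00°  ·
  (2,5): δ = 17.19°  ✓
  (3,4): δ = 112.47°  ·
  (3,5): δ = 8.28°  ✓
  (4,5): δ = 75.80°  ✓
antipodal pairs: 7

count = 7; pairs: (0,2), (0,3), (0,4), (1,4), (2,5), (3,5), (4,5)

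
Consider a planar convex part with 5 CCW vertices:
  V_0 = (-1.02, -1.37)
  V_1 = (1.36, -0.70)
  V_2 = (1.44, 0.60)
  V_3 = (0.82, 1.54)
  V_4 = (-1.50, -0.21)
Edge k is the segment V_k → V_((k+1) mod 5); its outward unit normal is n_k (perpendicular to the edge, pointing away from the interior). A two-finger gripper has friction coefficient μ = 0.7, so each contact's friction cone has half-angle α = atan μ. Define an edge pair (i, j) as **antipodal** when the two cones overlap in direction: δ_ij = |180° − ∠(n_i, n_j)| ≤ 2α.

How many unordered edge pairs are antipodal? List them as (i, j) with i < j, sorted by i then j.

count = 4; pairs: (0,3), (1,3), (1,4), (2,4)

α = atan 0.7 = 34.99°;  2α = 69.98°
n_0 = (+0.2710, -0.9626)
n_1 = (+0.9981, -0.0614)
n_2 = (+0.8348, +0.5506)
n_3 = (-0.6022, +0.7983)
n_4 = (-0.9240, -0.3824)
  (0,1): δ = 109.24°  ·
  (0,2): δ = 72.31°  ·
  (0,3): δ = 21.31°  ✓
  (0,4): δ = 96.76°  ·
  (1,2): δ = 143.07°  ·
  (1,3): δ = 49.45°  ✓
  (1,4): δ = 26.00°  ✓
  (2,3): δ = 86.38°  ·
  (2,4): δ = 10.93°  ✓
  (3,4): δ = 104.55°  ·
antipodal pairs: 4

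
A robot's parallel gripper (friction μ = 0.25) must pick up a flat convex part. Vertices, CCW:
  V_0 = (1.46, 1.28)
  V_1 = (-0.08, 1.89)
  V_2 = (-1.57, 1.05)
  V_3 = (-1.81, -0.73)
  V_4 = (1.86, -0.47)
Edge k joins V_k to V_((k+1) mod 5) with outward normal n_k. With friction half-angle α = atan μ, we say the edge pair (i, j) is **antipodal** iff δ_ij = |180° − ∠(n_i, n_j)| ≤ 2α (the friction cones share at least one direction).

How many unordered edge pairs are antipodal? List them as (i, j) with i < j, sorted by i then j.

α = atan 0.25 = 14.04°;  2α = 28.07°
n_0 = (+0.3683, +0.9297)
n_1 = (-0.4911, +0.8711)
n_2 = (-0.9910, +0.1336)
n_3 = (+0.0707, -0.9975)
n_4 = (+0.9749, +0.2228)
  (0,1): δ = 128.98°  ·
  (0,2): δ = 76.07°  ·
  (0,3): δ = 25.66°  ✓
  (0,4): δ = 124.48°  ·
  (1,2): δ = 127.09°  ·
  (1,3): δ = 25.36°  ✓
  (1,4): δ = 73.46°  ·
  (2,3): δ = 78.27°  ·
  (2,4): δ = 20.55°  ✓
  (3,4): δ = 81.18°  ·
antipodal pairs: 3

count = 3; pairs: (0,3), (1,3), (2,4)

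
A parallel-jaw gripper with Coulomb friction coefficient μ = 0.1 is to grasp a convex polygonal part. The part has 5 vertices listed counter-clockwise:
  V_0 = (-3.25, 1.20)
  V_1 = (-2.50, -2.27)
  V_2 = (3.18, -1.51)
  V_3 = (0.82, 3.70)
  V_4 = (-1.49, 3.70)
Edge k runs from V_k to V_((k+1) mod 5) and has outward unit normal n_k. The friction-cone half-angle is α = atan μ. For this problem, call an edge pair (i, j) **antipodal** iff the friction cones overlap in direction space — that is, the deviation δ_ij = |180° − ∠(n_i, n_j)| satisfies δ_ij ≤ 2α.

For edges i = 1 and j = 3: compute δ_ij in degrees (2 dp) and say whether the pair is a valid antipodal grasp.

α = atan 0.1 = 5.71°;  2α = 11.42°
edge 1: e_1 = (+5.68, +0.76);  n_1 = (+0.1326, -0.9912)
edge 3: e_3 = (-2.31, +0.00);  n_3 = (+0.0000, +1.0000)
∠(n_1, n_3) = 172.38°
δ = |180° − 172.38°| = 7.62°
7.62° ≤ 2α = 11.42°  →  valid

δ = 7.62°, valid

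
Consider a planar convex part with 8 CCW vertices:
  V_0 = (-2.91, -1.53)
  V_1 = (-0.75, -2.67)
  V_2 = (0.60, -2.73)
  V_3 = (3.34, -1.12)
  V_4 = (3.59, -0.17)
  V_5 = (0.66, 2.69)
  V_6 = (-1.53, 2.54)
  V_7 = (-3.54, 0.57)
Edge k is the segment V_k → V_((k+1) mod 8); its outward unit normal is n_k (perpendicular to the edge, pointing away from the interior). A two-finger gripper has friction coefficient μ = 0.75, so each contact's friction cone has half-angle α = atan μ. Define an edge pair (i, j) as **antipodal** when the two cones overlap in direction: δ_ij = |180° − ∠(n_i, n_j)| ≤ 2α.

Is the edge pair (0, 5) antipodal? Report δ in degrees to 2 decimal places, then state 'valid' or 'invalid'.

δ = 31.74°, valid

α = atan 0.75 = 36.87°;  2α = 73.74°
edge 0: e_0 = (+2.16, -1.14);  n_0 = (-0.4668, -0.8844)
edge 5: e_5 = (-2.19, -0.15);  n_5 = (-0.0683, +0.9977)
∠(n_0, n_5) = 148.26°
δ = |180° − 148.26°| = 31.74°
31.74° ≤ 2α = 73.74°  →  valid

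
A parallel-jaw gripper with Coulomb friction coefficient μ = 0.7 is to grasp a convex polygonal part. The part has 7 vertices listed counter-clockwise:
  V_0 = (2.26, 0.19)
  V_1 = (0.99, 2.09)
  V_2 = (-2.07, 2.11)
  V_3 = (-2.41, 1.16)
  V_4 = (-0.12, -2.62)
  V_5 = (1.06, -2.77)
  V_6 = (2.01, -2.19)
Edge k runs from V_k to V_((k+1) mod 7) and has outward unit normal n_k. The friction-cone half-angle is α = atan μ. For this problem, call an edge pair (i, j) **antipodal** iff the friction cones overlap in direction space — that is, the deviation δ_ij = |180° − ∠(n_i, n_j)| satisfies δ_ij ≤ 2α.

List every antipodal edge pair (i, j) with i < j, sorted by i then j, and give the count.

count = 9; pairs: (0,2), (0,3), (0,4), (1,3), (1,4), (1,5), (2,5), (2,6), (3,6)

α = atan 0.7 = 34.99°;  2α = 69.98°
n_0 = (+0.8314, +0.5557)
n_1 = (+0.0065, +1.0000)
n_2 = (-0.9415, +0.3370)
n_3 = (-0.8553, -0.5182)
n_4 = (-0.1261, -0.9920)
n_5 = (+0.5211, -0.8535)
n_6 = (+0.9945, -0.1045)
  (0,1): δ = 124.13°  ·
  (0,2): δ = 53.45°  ✓
  (0,3): δ = 2.55°  ✓
  (0,4): δ = 49.00°  ✓
  (0,5): δ = 87.65°  ·
  (0,6): δ = 140.24°  ·
  (1,2): δ = 109.32°  ·
  (1,3): δ = 58.42°  ✓
  (1,4): δ = 6.87°  ✓
  (1,5): δ = 31.78°  ✓
  (1,6): δ = 84.38°  ·
  (2,3): δ = 129.10°  ·
  (2,4): δ = 77.55°  ·
  (2,5): δ = 38.90°  ✓
  (2,6): δ = 13.70°  ✓
  (3,4): δ = 128.45°  ·
  (3,5): δ = 89.80°  ·
  (3,6): δ = 37.20°  ✓
  (4,5): δ = 141.35°  ·
  (4,6): δ = 88.75°  ·
  (5,6): δ = 127.40°  ·
antipodal pairs: 9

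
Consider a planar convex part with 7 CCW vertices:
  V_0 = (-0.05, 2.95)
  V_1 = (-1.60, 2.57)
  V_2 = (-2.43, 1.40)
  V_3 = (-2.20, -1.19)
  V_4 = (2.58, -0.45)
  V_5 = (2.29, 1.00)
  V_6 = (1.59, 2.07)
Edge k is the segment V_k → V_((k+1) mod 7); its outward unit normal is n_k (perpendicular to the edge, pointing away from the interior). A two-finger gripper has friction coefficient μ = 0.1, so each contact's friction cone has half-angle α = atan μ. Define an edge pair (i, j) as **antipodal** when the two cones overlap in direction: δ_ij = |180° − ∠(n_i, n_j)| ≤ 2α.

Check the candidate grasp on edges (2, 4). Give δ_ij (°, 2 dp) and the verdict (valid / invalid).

δ = 6.24°, valid

α = atan 0.1 = 5.71°;  2α = 11.42°
edge 2: e_2 = (+0.23, -2.59);  n_2 = (-0.9961, -0.0885)
edge 4: e_4 = (-0.29, +1.45);  n_4 = (+0.9806, +0.1961)
∠(n_2, n_4) = 173.76°
δ = |180° − 173.76°| = 6.24°
6.24° ≤ 2α = 11.42°  →  valid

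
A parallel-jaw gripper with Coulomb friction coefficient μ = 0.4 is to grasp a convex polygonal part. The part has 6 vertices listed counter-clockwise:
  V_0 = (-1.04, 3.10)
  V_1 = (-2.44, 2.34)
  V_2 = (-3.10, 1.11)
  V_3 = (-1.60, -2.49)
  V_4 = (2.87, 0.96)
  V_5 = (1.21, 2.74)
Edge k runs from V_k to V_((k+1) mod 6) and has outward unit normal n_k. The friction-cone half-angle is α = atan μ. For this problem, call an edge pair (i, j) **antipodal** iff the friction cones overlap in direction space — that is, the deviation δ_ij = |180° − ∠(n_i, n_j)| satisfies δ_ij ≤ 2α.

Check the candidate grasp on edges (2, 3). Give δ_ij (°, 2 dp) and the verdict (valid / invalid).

δ = 74.96°, invalid

α = atan 0.4 = 21.80°;  2α = 43.60°
edge 2: e_2 = (+1.50, -3.60);  n_2 = (-0.9231, -0.3846)
edge 3: e_3 = (+4.47, +3.45);  n_3 = (+0.6110, -0.7916)
∠(n_2, n_3) = 105.04°
δ = |180° − 105.04°| = 74.96°
74.96° > 2α = 43.60°  →  invalid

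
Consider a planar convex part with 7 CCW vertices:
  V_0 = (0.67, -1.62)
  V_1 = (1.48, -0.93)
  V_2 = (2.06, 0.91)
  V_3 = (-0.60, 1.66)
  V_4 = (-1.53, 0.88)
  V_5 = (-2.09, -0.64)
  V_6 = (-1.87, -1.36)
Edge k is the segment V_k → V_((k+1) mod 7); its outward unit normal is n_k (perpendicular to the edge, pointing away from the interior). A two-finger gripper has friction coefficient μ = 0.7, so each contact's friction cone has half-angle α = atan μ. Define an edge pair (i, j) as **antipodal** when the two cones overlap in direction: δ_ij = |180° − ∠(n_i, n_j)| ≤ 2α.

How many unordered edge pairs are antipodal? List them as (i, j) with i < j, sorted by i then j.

count = 10; pairs: (0,2), (0,3), (0,4), (0,5), (1,3), (1,4), (1,5), (2,5), (2,6), (3,6)

α = atan 0.7 = 34.99°;  2α = 69.98°
n_0 = (+0.6485, -0.7612)
n_1 = (+0.9537, -0.3006)
n_2 = (+0.2714, +0.9625)
n_3 = (-0.6426, +0.7662)
n_4 = (-0.9383, +0.3457)
n_5 = (-0.9564, -0.2922)
n_6 = (-0.1018, -0.9948)
  (0,1): δ = 147.92°  ·
  (0,2): δ = 56.17°  ✓
  (0,3): δ = 0.44°  ✓
  (0,4): δ = 29.35°  ✓
  (0,5): δ = 66.56°  ✓
  (0,6): δ = 133.73°  ·
  (1,2): δ = 88.25°  ·
  (1,3): δ = 32.52°  ✓
  (1,4): δ = 2.73°  ✓
  (1,5): δ = 34.49°  ✓
  (1,6): δ = 101.65°  ·
  (2,3): δ = 124.27°  ·
  (2,4): δ = 94.48°  ·
  (2,5): δ = 57.26°  ✓
  (2,6): δ = 9.90°  ✓
  (3,4): δ = 150.21°  ·
  (3,5): δ = 113.00°  ·
  (3,6): δ = 45.83°  ✓
  (4,5): δ = 142.78°  ·
  (4,6): δ = 75.62°  ·
  (5,6): δ = 112.84°  ·
antipodal pairs: 10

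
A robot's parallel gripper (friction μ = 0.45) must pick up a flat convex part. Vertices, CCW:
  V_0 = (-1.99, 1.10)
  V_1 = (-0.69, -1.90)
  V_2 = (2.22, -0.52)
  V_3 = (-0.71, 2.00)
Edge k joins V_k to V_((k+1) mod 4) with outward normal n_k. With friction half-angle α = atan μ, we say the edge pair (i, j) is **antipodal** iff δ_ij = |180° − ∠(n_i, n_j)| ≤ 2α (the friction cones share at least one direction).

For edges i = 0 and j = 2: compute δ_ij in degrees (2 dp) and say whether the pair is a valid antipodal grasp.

α = atan 0.45 = 24.23°;  2α = 48.46°
edge 0: e_0 = (+1.30, -3.00);  n_0 = (-0.9176, -0.3976)
edge 2: e_2 = (-2.93, +2.52);  n_2 = (+0.6521, +0.7582)
∠(n_0, n_2) = 154.13°
δ = |180° − 154.13°| = 25.87°
25.87° ≤ 2α = 48.46°  →  valid

δ = 25.87°, valid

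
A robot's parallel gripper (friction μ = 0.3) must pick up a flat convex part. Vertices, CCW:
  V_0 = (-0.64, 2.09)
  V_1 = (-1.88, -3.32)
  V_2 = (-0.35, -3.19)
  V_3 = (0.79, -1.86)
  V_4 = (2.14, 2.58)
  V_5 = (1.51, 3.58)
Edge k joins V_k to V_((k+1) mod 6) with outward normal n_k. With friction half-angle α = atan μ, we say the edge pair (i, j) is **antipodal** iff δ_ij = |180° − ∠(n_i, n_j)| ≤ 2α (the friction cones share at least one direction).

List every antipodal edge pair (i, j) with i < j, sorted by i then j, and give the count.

α = atan 0.3 = 16.70°;  2α = 33.40°
n_0 = (-0.9747, +0.2234)
n_1 = (+0.0847, -0.9964)
n_2 = (+0.7593, -0.6508)
n_3 = (+0.9568, -0.2909)
n_4 = (+0.8461, +0.5330)
n_5 = (-0.5696, +0.8219)
  (0,1): δ = 72.23°  ·
  (0,2): δ = 27.69°  ✓
  (0,3): δ = 4.00°  ✓
  (0,4): δ = 45.12°  ·
  (0,5): δ = 137.63°  ·
  (1,2): δ = 135.46°  ·
  (1,3): δ = 111.77°  ·
  (1,4): δ = 62.65°  ·
  (1,5): δ = 29.87°  ✓
  (2,3): δ = 156.31°  ·
  (2,4): δ = 107.19°  ·
  (2,5): δ = 14.68°  ✓
  (3,4): δ = 130.88°  ·
  (3,5): δ = 38.37°  ·
  (4,5): δ = 87.49°  ·
antipodal pairs: 4

count = 4; pairs: (0,2), (0,3), (1,5), (2,5)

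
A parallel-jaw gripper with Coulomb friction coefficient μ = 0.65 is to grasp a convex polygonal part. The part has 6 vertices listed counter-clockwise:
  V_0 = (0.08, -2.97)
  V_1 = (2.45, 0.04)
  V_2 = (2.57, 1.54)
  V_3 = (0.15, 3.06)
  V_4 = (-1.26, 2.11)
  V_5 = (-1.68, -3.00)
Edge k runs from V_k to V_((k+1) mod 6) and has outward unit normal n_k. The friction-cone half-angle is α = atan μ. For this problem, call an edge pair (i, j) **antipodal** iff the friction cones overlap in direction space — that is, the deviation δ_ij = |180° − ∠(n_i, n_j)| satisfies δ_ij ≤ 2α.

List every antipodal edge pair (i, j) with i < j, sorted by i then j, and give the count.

α = atan 0.65 = 33.02°;  2α = 66.05°
n_0 = (+0.7857, -0.6186)
n_1 = (+0.9968, -0.0797)
n_2 = (+0.5319, +0.8468)
n_3 = (-0.5588, +0.8293)
n_4 = (-0.9966, +0.0819)
n_5 = (+0.0170, -0.9999)
  (0,1): δ = 146.36°  ·
  (0,2): δ = 83.92°  ·
  (0,3): δ = 17.81°  ✓
  (0,4): δ = 33.52°  ✓
  (0,5): δ = 129.19°  ·
  (1,2): δ = 117.56°  ·
  (1,3): δ = 51.46°  ✓
  (1,4): δ = 0.12°  ✓
  (1,5): δ = 95.55°  ·
  (2,3): δ = 113.90°  ·
  (2,4): δ = 62.57°  ✓
  (2,5): δ = 33.11°  ✓
  (3,4): δ = 128.67°  ·
  (3,5): δ = 32.99°  ✓
  (4,5): δ = 84.32°  ·
antipodal pairs: 7

count = 7; pairs: (0,3), (0,4), (1,3), (1,4), (2,4), (2,5), (3,5)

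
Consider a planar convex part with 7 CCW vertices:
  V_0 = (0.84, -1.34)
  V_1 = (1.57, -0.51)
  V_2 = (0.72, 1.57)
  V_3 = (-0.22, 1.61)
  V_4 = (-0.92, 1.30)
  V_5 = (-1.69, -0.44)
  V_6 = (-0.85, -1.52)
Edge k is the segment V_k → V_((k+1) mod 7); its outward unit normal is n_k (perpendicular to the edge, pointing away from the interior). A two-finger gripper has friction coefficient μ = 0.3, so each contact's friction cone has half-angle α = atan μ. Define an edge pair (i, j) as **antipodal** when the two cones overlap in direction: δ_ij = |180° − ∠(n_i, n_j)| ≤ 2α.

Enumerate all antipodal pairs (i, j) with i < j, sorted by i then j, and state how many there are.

α = atan 0.3 = 16.70°;  2α = 33.40°
n_0 = (+0.7509, -0.6604)
n_1 = (+0.9257, +0.3783)
n_2 = (+0.0425, +0.9991)
n_3 = (-0.4049, +0.9143)
n_4 = (-0.9145, +0.4047)
n_5 = (-0.7894, -0.6139)
n_6 = (+0.1059, -0.9944)
  (0,1): δ = 116.44°  ·
  (0,2): δ = 51.10°  ·
  (0,3): δ = 24.78°  ✓
  (0,4): δ = 17.46°  ✓
  (0,5): δ = 79.21°  ·
  (0,6): δ = 137.41°  ·
  (1,2): δ = 114.66°  ·
  (1,3): δ = 88.34°  ·
  (1,4): δ = 46.10°  ·
  (1,5): δ = 15.65°  ✓
  (1,6): δ = 73.85°  ·
  (2,3): δ = 153.68°  ·
  (2,4): δ = 111.43°  ·
  (2,5): δ = 49.69°  ·
  (2,6): δ = 8.52°  ✓
  (3,4): δ = 137.76°  ·
  (3,5): δ = 76.01°  ·
  (3,6): δ = 17.81°  ✓
  (4,5): δ = 118.25°  ·
  (4,6): δ = 60.05°  ·
  (5,6): δ = 121.80°  ·
antipodal pairs: 5

count = 5; pairs: (0,3), (0,4), (1,5), (2,6), (3,6)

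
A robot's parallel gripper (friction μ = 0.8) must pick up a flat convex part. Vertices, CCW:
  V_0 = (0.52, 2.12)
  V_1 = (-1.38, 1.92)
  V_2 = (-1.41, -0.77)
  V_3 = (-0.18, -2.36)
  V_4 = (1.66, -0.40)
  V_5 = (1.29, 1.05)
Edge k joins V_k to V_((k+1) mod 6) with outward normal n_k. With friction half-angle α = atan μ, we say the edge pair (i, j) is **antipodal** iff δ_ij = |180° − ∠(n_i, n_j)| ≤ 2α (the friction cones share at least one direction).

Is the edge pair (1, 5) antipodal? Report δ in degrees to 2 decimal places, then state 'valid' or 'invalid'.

α = atan 0.8 = 38.66°;  2α = 77.32°
edge 1: e_1 = (-0.03, -2.69);  n_1 = (-0.9999, +0.0112)
edge 5: e_5 = (-0.77, +1.07);  n_5 = (+0.8117, +0.5841)
∠(n_1, n_5) = 143.62°
δ = |180° − 143.62°| = 36.38°
36.38° ≤ 2α = 77.32°  →  valid

δ = 36.38°, valid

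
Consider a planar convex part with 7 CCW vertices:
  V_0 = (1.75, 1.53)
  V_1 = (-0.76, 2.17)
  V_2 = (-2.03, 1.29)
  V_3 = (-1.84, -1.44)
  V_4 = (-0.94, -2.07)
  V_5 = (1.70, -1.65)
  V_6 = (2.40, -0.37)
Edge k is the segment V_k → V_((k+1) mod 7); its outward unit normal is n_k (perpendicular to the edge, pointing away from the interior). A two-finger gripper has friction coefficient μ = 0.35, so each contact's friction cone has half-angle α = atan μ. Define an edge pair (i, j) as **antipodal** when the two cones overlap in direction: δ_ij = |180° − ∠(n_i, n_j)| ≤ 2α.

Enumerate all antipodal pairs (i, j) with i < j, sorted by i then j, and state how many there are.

count = 7; pairs: (0,3), (0,4), (1,4), (1,5), (2,5), (2,6), (3,6)

α = atan 0.35 = 19.29°;  2α = 38.58°
n_0 = (+0.2471, +0.9690)
n_1 = (-0.5695, +0.8220)
n_2 = (-0.9976, -0.0694)
n_3 = (-0.5735, -0.8192)
n_4 = (+0.1571, -0.9876)
n_5 = (+0.8774, -0.4798)
n_6 = (+0.9462, +0.3237)
  (0,1): δ = 130.98°  ·
  (0,2): δ = 71.71°  ·
  (0,3): δ = 20.69°  ✓
  (0,4): δ = 23.34°  ✓
  (0,5): δ = 75.63°  ·
  (0,6): δ = 123.19°  ·
  (1,2): δ = 120.74°  ·
  (1,3): δ = 69.71°  ·
  (1,4): δ = 25.68°  ✓
  (1,5): δ = 26.61°  ✓
  (1,6): δ = 74.17°  ·
  (2,3): δ = 128.97°  ·
  (2,4): δ = 84.94°  ·
  (2,5): δ = 32.65°  ✓
  (2,6): δ = 14.90°  ✓
  (3,4): δ = 135.97°  ·
  (3,5): δ = 83.68°  ·
  (3,6): δ = 36.12°  ✓
  (4,5): δ = 127.71°  ·
  (4,6): δ = 80.15°  ·
  (5,6): δ = 132.44°  ·
antipodal pairs: 7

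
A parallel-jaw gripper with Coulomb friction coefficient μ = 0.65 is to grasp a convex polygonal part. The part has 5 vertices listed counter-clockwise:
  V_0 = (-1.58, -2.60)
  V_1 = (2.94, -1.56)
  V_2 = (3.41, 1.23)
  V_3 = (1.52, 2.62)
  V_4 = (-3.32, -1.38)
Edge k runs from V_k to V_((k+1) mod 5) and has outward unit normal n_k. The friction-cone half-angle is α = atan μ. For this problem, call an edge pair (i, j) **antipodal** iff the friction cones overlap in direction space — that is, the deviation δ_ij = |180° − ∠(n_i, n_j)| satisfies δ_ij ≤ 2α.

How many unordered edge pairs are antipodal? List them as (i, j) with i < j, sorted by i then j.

α = atan 0.65 = 33.02°;  2α = 66.05°
n_0 = (+0.2242, -0.9745)
n_1 = (+0.9861, -0.1661)
n_2 = (+0.5925, +0.8056)
n_3 = (-0.6370, +0.7708)
n_4 = (-0.5741, -0.8188)
  (0,1): δ = 112.52°  ·
  (0,2): δ = 49.29°  ✓
  (0,3): δ = 26.61°  ✓
  (0,4): δ = 132.01°  ·
  (1,2): δ = 116.77°  ·
  (1,3): δ = 40.87°  ✓
  (1,4): δ = 64.53°  ✓
  (2,3): δ = 104.10°  ·
  (2,4): δ = 1.30°  ✓
  (3,4): δ = 74.61°  ·
antipodal pairs: 5

count = 5; pairs: (0,2), (0,3), (1,3), (1,4), (2,4)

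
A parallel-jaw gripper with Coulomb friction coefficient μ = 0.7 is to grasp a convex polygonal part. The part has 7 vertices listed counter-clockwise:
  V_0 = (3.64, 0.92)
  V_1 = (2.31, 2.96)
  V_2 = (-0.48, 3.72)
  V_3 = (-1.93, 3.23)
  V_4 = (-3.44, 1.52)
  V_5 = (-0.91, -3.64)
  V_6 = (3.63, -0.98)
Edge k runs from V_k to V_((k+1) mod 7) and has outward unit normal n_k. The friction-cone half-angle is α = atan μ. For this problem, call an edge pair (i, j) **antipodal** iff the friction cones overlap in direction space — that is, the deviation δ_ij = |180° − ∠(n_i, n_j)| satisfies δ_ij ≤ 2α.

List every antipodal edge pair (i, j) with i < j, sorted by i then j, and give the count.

α = atan 0.7 = 34.99°;  2α = 69.98°
n_0 = (+0.8377, +0.5461)
n_1 = (+0.2628, +0.9648)
n_2 = (-0.3201, +0.9474)
n_3 = (-0.7496, +0.6619)
n_4 = (-0.8979, -0.4402)
n_5 = (+0.5055, -0.8628)
n_6 = (+1.0000, -0.0053)
  (0,1): δ = 138.34°  ·
  (0,2): δ = 104.43°  ·
  (0,3): δ = 74.55°  ·
  (0,4): δ = 6.98°  ✓
  (0,5): δ = 87.26°  ·
  (0,6): δ = 146.60°  ·
  (1,2): δ = 146.09°  ·
  (1,3): δ = 116.21°  ·
  (1,4): δ = 48.64°  ✓
  (1,5): δ = 45.60°  ✓
  (1,6): δ = 104.94°  ·
  (2,3): δ = 150.12°  ·
  (2,4): δ = 82.55°  ·
  (2,5): δ = 11.69°  ✓
  (2,6): δ = 71.03°  ·
  (3,4): δ = 112.43°  ·
  (3,5): δ = 18.19°  ✓
  (3,6): δ = 41.14°  ✓
  (4,5): δ = 85.75°  ·
  (4,6): δ = 26.42°  ✓
  (5,6): δ = 120.67°  ·
antipodal pairs: 7

count = 7; pairs: (0,4), (1,4), (1,5), (2,5), (3,5), (3,6), (4,6)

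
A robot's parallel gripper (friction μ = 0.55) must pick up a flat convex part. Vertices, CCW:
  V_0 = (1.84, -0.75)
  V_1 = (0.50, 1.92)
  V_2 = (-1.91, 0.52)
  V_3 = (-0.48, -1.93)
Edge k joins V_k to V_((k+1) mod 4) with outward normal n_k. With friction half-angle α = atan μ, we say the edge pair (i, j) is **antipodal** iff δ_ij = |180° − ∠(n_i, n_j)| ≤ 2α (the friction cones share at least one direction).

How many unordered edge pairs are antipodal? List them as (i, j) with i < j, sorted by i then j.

α = atan 0.55 = 28.81°;  2α = 57.62°
n_0 = (+0.8938, +0.4486)
n_1 = (-0.5023, +0.8647)
n_2 = (-0.8637, -0.5041)
n_3 = (+0.4534, -0.8913)
  (0,1): δ = 86.50°  ·
  (0,2): δ = 3.62°  ✓
  (0,3): δ = 90.31°  ·
  (1,2): δ = 89.88°  ·
  (1,3): δ = 3.19°  ✓
  (2,3): δ = 93.31°  ·
antipodal pairs: 2

count = 2; pairs: (0,2), (1,3)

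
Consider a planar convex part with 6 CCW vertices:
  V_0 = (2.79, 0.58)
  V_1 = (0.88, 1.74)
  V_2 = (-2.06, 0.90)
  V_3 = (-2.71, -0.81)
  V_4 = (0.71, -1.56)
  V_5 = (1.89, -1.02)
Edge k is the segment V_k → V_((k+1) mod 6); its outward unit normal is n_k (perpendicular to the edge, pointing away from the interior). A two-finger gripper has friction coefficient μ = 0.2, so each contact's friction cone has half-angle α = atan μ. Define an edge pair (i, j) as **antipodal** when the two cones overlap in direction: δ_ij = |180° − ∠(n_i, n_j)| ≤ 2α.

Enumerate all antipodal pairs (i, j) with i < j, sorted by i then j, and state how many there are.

count = 3; pairs: (0,3), (1,4), (2,5)

α = atan 0.2 = 11.31°;  2α = 22.62°
n_0 = (+0.5191, +0.8547)
n_1 = (-0.2747, +0.9615)
n_2 = (-0.9347, +0.3553)
n_3 = (-0.2142, -0.9768)
n_4 = (+0.4161, -0.9093)
n_5 = (+0.8716, -0.4903)
  (0,1): δ = 132.78°  ·
  (0,2): δ = 79.54°  ·
  (0,3): δ = 18.90°  ✓
  (0,4): δ = 55.86°  ·
  (0,5): δ = 91.91°  ·
  (1,2): δ = 126.76°  ·
  (1,3): δ = 28.31°  ·
  (1,4): δ = 8.64°  ✓
  (1,5): δ = 44.70°  ·
  (2,3): δ = 81.56°  ·
  (2,4): δ = 44.60°  ·
  (2,5): δ = 8.55°  ✓
  (3,4): δ = 143.04°  ·
  (3,5): δ = 106.99°  ·
  (4,5): δ = 143.95°  ·
antipodal pairs: 3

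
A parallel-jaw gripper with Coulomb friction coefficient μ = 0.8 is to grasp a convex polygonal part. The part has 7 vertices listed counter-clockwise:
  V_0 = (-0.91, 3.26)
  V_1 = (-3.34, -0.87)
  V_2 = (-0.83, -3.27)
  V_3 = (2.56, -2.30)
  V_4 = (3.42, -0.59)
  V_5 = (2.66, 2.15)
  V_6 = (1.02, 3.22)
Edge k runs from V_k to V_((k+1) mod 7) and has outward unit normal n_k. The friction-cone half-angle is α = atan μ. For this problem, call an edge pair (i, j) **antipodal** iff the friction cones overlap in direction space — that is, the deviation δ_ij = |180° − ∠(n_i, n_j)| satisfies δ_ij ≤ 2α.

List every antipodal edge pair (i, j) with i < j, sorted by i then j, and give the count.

α = atan 0.8 = 38.66°;  2α = 77.32°
n_0 = (-0.8619, +0.5071)
n_1 = (-0.6911, -0.7228)
n_2 = (+0.2751, -0.9614)
n_3 = (+0.8934, -0.4493)
n_4 = (+0.9636, +0.2673)
n_5 = (+0.5464, +0.8375)
n_6 = (+0.0207, +0.9998)
  (0,1): δ = 103.24°  ·
  (0,2): δ = 43.56°  ✓
  (0,3): δ = 3.77°  ✓
  (0,4): δ = 45.97°  ✓
  (0,5): δ = 87.35°  ·
  (0,6): δ = 119.28°  ·
  (1,2): δ = 120.32°  ·
  (1,3): δ = 72.98°  ✓
  (1,4): δ = 30.78°  ✓
  (1,5): δ = 10.59°  ✓
  (1,6): δ = 42.53°  ✓
  (2,3): δ = 132.67°  ·
  (2,4): δ = 90.47°  ·
  (2,5): δ = 49.09°  ✓
  (2,6): δ = 17.16°  ✓
  (3,4): δ = 137.80°  ·
  (3,5): δ = 96.42°  ·
  (3,6): δ = 64.49°  ✓
  (4,5): δ = 138.62°  ·
  (4,6): δ = 106.69°  ·
  (5,6): δ = 148.07°  ·
antipodal pairs: 10

count = 10; pairs: (0,2), (0,3), (0,4), (1,3), (1,4), (1,5), (1,6), (2,5), (2,6), (3,6)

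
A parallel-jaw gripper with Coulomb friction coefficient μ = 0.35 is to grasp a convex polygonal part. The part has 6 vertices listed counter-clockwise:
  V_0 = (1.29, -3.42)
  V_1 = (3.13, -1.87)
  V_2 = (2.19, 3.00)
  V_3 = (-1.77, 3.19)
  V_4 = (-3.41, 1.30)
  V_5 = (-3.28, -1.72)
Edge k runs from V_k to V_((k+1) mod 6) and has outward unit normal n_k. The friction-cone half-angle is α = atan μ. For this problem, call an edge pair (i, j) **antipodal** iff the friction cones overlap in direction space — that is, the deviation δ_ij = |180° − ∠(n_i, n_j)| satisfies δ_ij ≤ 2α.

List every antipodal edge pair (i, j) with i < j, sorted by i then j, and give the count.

count = 3; pairs: (0,3), (1,4), (2,5)

α = atan 0.35 = 19.29°;  2α = 38.58°
n_0 = (+0.6443, -0.7648)
n_1 = (+0.9819, +0.1895)
n_2 = (+0.0479, +0.9989)
n_3 = (-0.7553, +0.6554)
n_4 = (-0.9991, -0.0430)
n_5 = (-0.3486, -0.9373)
  (0,1): δ = 119.19°  ·
  (0,2): δ = 42.86°  ·
  (0,3): δ = 8.94°  ✓
  (0,4): δ = 52.35°  ·
  (0,5): δ = 119.48°  ·
  (1,2): δ = 103.67°  ·
  (1,3): δ = 51.87°  ·
  (1,4): δ = 8.46°  ✓
  (1,5): δ = 58.67°  ·
  (2,3): δ = 128.20°  ·
  (2,4): δ = 84.79°  ·
  (2,5): δ = 17.66°  ✓
  (3,4): δ = 136.59°  ·
  (3,5): δ = 69.46°  ·
  (4,5): δ = 112.87°  ·
antipodal pairs: 3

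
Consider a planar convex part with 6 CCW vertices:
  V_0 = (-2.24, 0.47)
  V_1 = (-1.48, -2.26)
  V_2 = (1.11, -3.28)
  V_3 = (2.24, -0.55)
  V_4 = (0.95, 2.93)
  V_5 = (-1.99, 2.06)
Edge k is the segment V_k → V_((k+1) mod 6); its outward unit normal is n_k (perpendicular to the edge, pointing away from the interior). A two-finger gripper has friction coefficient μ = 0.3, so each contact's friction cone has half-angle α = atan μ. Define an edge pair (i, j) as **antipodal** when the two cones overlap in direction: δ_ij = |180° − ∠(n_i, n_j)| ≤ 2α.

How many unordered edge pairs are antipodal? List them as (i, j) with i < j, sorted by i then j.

count = 3; pairs: (0,3), (2,5), (3,5)

α = atan 0.3 = 16.70°;  2α = 33.40°
n_0 = (-0.9634, -0.2682)
n_1 = (-0.3664, -0.9304)
n_2 = (+0.9240, -0.3825)
n_3 = (+0.9377, +0.3476)
n_4 = (-0.2838, +0.9589)
n_5 = (-0.9879, +0.1553)
  (0,1): δ = 127.05°  ·
  (0,2): δ = 38.04°  ·
  (0,3): δ = 4.78°  ✓
  (0,4): δ = 90.93°  ·
  (0,5): δ = 155.51°  ·
  (1,2): δ = 90.99°  ·
  (1,3): δ = 48.17°  ·
  (1,4): δ = 37.98°  ·
  (1,5): δ = 102.56°  ·
  (2,3): δ = 137.18°  ·
  (2,4): δ = 51.03°  ·
  (2,5): δ = 13.55°  ✓
  (3,4): δ = 93.85°  ·
  (3,5): δ = 29.27°  ✓
  (4,5): δ = 115.42°  ·
antipodal pairs: 3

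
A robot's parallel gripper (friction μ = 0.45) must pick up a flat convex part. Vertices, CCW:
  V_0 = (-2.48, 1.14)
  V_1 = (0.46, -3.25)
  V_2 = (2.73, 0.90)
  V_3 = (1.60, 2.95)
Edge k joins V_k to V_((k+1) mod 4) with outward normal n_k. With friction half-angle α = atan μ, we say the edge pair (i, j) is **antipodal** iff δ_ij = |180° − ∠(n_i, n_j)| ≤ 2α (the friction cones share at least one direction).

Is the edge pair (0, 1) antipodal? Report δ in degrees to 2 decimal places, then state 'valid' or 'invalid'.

δ = 62.49°, invalid

α = atan 0.45 = 24.23°;  2α = 48.46°
edge 0: e_0 = (+2.94, -4.39);  n_0 = (-0.8309, -0.5564)
edge 1: e_1 = (+2.27, +4.15);  n_1 = (+0.8773, -0.4799)
∠(n_0, n_1) = 117.51°
δ = |180° − 117.51°| = 62.49°
62.49° > 2α = 48.46°  →  invalid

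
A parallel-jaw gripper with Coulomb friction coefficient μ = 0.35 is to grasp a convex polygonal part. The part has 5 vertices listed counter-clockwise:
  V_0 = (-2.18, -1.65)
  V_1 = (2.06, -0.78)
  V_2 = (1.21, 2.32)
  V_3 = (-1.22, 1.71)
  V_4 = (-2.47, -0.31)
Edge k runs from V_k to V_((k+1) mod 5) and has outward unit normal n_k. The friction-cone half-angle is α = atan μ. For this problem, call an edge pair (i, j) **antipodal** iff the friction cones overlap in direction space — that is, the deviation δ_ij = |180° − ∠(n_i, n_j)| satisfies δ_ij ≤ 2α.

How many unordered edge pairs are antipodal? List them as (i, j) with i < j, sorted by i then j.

count = 2; pairs: (0,2), (1,4)

α = atan 0.35 = 19.29°;  2α = 38.58°
n_0 = (+0.2010, -0.9796)
n_1 = (+0.9644, +0.2644)
n_2 = (-0.2435, +0.9699)
n_3 = (-0.8504, +0.5262)
n_4 = (-0.9774, -0.2115)
  (0,1): δ = 86.26°  ·
  (0,2): δ = 2.50°  ✓
  (0,3): δ = 46.65°  ·
  (0,4): δ = 90.62°  ·
  (1,2): δ = 91.24°  ·
  (1,3): δ = 47.08°  ·
  (1,4): δ = 3.12°  ✓
  (2,3): δ = 135.84°  ·
  (2,4): δ = 91.88°  ·
  (3,4): δ = 136.04°  ·
antipodal pairs: 2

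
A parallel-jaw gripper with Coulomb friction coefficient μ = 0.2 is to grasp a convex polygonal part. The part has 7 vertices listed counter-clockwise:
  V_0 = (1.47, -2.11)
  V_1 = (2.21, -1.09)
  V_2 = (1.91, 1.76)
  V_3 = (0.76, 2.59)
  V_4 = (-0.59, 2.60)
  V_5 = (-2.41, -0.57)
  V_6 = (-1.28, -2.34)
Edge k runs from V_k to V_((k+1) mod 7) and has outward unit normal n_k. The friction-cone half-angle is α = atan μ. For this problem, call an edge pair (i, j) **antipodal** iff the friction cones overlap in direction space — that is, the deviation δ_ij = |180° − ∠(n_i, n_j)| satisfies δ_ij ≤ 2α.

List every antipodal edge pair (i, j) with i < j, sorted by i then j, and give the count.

count = 3; pairs: (0,4), (2,5), (3,6)

α = atan 0.2 = 11.31°;  2α = 22.62°
n_0 = (+0.8094, -0.5872)
n_1 = (+0.9945, +0.1047)
n_2 = (+0.5852, +0.8109)
n_3 = (+0.0074, +1.0000)
n_4 = (-0.8672, +0.4979)
n_5 = (-0.8429, -0.5381)
n_6 = (+0.0833, -0.9965)
  (0,1): δ = 138.03°  ·
  (0,2): δ = 89.86°  ·
  (0,3): δ = 54.46°  ·
  (0,4): δ = 6.10°  ✓
  (0,5): δ = 68.52°  ·
  (0,6): δ = 130.74°  ·
  (1,2): δ = 131.83°  ·
  (1,3): δ = 96.43°  ·
  (1,4): δ = 35.87°  ·
  (1,5): δ = 26.55°  ·
  (1,6): δ = 88.77°  ·
  (2,3): δ = 144.60°  ·
  (2,4): δ = 84.04°  ·
  (2,5): δ = 21.63°  ✓
  (2,6): δ = 40.60°  ·
  (3,4): δ = 119.44°  ·
  (3,5): δ = 57.02°  ·
  (3,6): δ = 5.21°  ✓
  (4,5): δ = 117.58°  ·
  (4,6): δ = 55.36°  ·
  (5,6): δ = 117.77°  ·
antipodal pairs: 3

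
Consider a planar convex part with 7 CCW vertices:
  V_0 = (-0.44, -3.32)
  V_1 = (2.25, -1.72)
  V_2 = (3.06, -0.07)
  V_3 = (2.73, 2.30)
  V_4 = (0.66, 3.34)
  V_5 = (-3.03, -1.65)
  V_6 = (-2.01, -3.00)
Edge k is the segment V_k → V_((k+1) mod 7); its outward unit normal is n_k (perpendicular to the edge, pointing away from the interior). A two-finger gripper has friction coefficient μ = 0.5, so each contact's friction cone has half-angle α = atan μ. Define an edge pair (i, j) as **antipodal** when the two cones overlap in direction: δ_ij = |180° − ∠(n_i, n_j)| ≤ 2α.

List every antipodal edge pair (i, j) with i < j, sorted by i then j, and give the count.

α = atan 0.5 = 26.57°;  2α = 53.13°
n_0 = (+0.5112, -0.8595)
n_1 = (+0.8977, -0.4407)
n_2 = (+0.9904, +0.1379)
n_3 = (+0.4489, +0.8936)
n_4 = (-0.8040, +0.5946)
n_5 = (-0.7979, -0.6028)
n_6 = (-0.1997, -0.9799)
  (0,1): δ = 146.89°  ·
  (0,2): δ = 112.82°  ·
  (0,3): δ = 57.42°  ·
  (0,4): δ = 22.77°  ✓
  (0,5): δ = 96.33°  ·
  (0,6): δ = 137.74°  ·
  (1,2): δ = 145.93°  ·
  (1,3): δ = 90.53°  ·
  (1,4): δ = 10.34°  ✓
  (1,5): δ = 63.22°  ·
  (1,6): δ = 104.63°  ·
  (2,3): δ = 124.60°  ·
  (2,4): δ = 44.41°  ✓
  (2,5): δ = 29.15°  ✓
  (2,6): δ = 70.55°  ·
  (3,4): δ = 99.81°  ·
  (3,5): δ = 26.25°  ✓
  (3,6): δ = 15.16°  ✓
  (4,5): δ = 106.44°  ·
  (4,6): δ = 65.04°  ·
  (5,6): δ = 138.59°  ·
antipodal pairs: 6

count = 6; pairs: (0,4), (1,4), (2,4), (2,5), (3,5), (3,6)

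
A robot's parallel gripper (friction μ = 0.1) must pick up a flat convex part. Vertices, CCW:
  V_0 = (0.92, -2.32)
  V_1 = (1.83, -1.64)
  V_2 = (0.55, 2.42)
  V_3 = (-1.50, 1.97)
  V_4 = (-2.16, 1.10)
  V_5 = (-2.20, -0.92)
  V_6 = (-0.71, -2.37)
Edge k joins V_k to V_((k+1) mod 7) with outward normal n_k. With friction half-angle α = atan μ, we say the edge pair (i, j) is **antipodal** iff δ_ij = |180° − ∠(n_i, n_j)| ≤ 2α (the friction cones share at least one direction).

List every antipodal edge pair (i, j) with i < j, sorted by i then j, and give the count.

count = 1; pairs: (2,6)

α = atan 0.1 = 5.71°;  2α = 11.42°
n_0 = (+0.5986, -0.8011)
n_1 = (+0.9537, +0.3007)
n_2 = (-0.2144, +0.9767)
n_3 = (-0.7967, +0.6044)
n_4 = (-0.9998, +0.0198)
n_5 = (-0.6974, -0.7167)
n_6 = (+0.0307, -0.9995)
  (0,1): δ = 109.27°  ·
  (0,2): δ = 24.39°  ·
  (0,3): δ = 16.05°  ·
  (0,4): δ = 52.10°  ·
  (0,5): δ = 99.01°  ·
  (0,6): δ = 144.99°  ·
  (1,2): δ = 95.12°  ·
  (1,3): δ = 54.68°  ·
  (1,4): δ = 18.63°  ·
  (1,5): δ = 28.28°  ·
  (1,6): δ = 74.26°  ·
  (2,3): δ = 139.57°  ·
  (2,4): δ = 103.52°  ·
  (2,5): δ = 56.60°  ·
  (2,6): δ = 10.62°  ✓
  (3,4): δ = 143.95°  ·
  (3,5): δ = 97.04°  ·
  (3,6): δ = 51.06°  ·
  (4,5): δ = 133.09°  ·
  (4,6): δ = 87.11°  ·
  (5,6): δ = 134.02°  ·
antipodal pairs: 1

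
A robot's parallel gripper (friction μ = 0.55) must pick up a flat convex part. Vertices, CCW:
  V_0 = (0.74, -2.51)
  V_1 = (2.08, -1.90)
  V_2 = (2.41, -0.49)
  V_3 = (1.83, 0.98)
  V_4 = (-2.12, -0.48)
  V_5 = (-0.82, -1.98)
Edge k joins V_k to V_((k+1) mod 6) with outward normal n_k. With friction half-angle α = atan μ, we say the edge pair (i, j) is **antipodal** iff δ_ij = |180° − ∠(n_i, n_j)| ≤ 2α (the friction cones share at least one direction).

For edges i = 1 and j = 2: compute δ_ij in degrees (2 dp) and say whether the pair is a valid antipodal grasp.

δ = 145.30°, invalid

α = atan 0.55 = 28.81°;  2α = 57.62°
edge 1: e_1 = (+0.33, +1.41);  n_1 = (+0.9737, -0.2279)
edge 2: e_2 = (-0.58, +1.47);  n_2 = (+0.9302, +0.3670)
∠(n_1, n_2) = 34.70°
δ = |180° − 34.70°| = 145.30°
145.30° > 2α = 57.62°  →  invalid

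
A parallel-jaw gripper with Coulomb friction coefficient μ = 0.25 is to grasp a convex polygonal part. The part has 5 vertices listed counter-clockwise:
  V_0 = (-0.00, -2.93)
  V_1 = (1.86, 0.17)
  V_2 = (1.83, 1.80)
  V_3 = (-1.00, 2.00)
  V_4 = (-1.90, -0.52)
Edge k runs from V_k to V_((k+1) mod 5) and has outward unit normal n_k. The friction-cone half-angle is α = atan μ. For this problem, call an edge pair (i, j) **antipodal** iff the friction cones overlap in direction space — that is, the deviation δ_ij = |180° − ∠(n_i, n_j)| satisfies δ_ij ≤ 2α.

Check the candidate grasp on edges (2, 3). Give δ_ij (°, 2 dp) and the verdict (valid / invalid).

δ = 105.61°, invalid

α = atan 0.25 = 14.04°;  2α = 28.07°
edge 2: e_2 = (-2.83, +0.20);  n_2 = (+0.0705, +0.9975)
edge 3: e_3 = (-0.90, -2.52);  n_3 = (-0.9417, +0.3363)
∠(n_2, n_3) = 74.39°
δ = |180° − 74.39°| = 105.61°
105.61° > 2α = 28.07°  →  invalid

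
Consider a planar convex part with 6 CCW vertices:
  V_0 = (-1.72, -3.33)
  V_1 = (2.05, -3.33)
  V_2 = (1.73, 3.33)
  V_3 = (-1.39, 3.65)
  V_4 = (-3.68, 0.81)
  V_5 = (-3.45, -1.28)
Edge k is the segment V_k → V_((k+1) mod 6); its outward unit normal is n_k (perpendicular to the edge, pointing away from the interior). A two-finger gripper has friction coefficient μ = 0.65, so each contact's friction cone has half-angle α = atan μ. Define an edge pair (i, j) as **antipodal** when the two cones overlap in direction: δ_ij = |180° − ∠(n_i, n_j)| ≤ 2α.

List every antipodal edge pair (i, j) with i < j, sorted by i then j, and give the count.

count = 6; pairs: (0,2), (0,3), (1,3), (1,4), (1,5), (2,5)

α = atan 0.65 = 33.02°;  2α = 66.05°
n_0 = (+0.0000, -1.0000)
n_1 = (+0.9988, +0.0480)
n_2 = (+0.1020, +0.9948)
n_3 = (-0.7785, +0.6277)
n_4 = (-0.9940, -0.1094)
n_5 = (-0.7642, -0.6449)
  (0,1): δ = 87.25°  ·
  (0,2): δ = 5.86°  ✓
  (0,3): δ = 51.12°  ✓
  (0,4): δ = 96.28°  ·
  (0,5): δ = 130.16°  ·
  (1,2): δ = 98.61°  ·
  (1,3): δ = 41.63°  ✓
  (1,4): δ = 3.53°  ✓
  (1,5): δ = 37.41°  ✓
  (2,3): δ = 123.02°  ·
  (2,4): δ = 77.86°  ·
  (2,5): δ = 43.98°  ✓
  (3,4): δ = 134.84°  ·
  (3,5): δ = 100.96°  ·
  (4,5): δ = 146.12°  ·
antipodal pairs: 6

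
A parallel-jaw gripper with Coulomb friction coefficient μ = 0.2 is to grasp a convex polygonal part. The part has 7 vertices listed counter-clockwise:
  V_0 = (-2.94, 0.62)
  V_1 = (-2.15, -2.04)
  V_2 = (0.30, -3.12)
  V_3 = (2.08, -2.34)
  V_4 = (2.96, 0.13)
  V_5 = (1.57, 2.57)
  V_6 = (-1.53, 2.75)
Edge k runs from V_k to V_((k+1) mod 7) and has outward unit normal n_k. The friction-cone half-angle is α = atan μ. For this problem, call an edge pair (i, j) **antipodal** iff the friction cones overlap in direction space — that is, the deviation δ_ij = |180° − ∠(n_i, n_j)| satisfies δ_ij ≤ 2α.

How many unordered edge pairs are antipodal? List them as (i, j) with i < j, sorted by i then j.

α = atan 0.2 = 11.31°;  2α = 22.62°
n_0 = (-0.9586, -0.2847)
n_1 = (-0.4034, -0.9150)
n_2 = (+0.4014, -0.9159)
n_3 = (+0.9420, -0.3356)
n_4 = (+0.8689, +0.4950)
n_5 = (+0.0580, +0.9983)
n_6 = (-0.8339, +0.5520)
  (0,1): δ = 130.33°  ·
  (0,2): δ = 82.88°  ·
  (0,3): δ = 36.15°  ·
  (0,4): δ = 13.13°  ✓
  (0,5): δ = 70.14°  ·
  (0,6): δ = 129.96°  ·
  (1,2): δ = 132.55°  ·
  (1,3): δ = 85.82°  ·
  (1,4): δ = 36.54°  ·
  (1,5): δ = 20.47°  ✓
  (1,6): δ = 80.29°  ·
  (2,3): δ = 133.27°  ·
  (2,4): δ = 83.99°  ·
  (2,5): δ = 26.99°  ·
  (2,6): δ = 32.83°  ·
  (3,4): δ = 130.72°  ·
  (3,5): δ = 73.71°  ·
  (3,6): δ = 13.89°  ✓
  (4,5): δ = 122.99°  ·
  (4,6): δ = 63.17°  ·
  (5,6): δ = 120.18°  ·
antipodal pairs: 3

count = 3; pairs: (0,4), (1,5), (3,6)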